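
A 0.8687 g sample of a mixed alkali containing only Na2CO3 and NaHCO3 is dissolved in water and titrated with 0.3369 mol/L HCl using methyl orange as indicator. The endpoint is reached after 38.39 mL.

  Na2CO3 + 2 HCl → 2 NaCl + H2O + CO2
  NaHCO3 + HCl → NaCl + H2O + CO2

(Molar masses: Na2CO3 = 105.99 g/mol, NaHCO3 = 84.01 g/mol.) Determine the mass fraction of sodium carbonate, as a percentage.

n(HCl) = 0.03839 × 0.3369 = 0.01293 mol
Let x = n(Na2CO3), y = n(NaHCO3).
Titrant: 2x + 1y = 0.01293;  mass: 105.99x + 84.01y = 0.8687
Solving, x = 3.512 × 10^-3 mol, y = 5.910 × 10^-3 mol
mass of Na2CO3 = 3.512 × 10^-3 × 105.99 = 0.3722 g
% Na2CO3 = 0.3722 / 0.8687 × 100 = 42.85 %

42.85 %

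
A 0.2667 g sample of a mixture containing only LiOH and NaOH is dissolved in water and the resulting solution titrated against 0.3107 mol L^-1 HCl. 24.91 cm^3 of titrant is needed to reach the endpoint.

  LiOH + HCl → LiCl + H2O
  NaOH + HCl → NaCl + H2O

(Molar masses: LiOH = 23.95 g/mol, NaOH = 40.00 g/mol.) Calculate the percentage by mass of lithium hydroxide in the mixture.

n(HCl) = 0.02491 × 0.3107 = 7.740 × 10^-3 mol
Let x = n(LiOH), y = n(NaOH).
Titrant: 1x + 1y = 7.740 × 10^-3;  mass: 23.95x + 40.00y = 0.2667
Solving, x = 2.672 × 10^-3 mol, y = 5.068 × 10^-3 mol
mass of LiOH = 2.672 × 10^-3 × 23.95 = 0.06399 g
% LiOH = 0.06399 / 0.2667 × 100 = 23.99 %

23.99 %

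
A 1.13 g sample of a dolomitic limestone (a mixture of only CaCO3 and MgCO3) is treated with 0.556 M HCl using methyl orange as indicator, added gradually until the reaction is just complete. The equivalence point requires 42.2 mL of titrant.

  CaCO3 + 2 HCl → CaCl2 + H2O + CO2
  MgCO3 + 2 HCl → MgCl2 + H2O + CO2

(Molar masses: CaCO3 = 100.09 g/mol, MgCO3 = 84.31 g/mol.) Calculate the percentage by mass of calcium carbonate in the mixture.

n(HCl) = 0.0422 × 0.556 = 0.0235 mol
Let x = n(CaCO3), y = n(MgCO3).
Titrant: 2x + 2y = 0.0235;  mass: 100.09x + 84.31y = 1.13
Solving, x = 8.93 × 10^-3 mol, y = 2.80 × 10^-3 mol
mass of CaCO3 = 8.93 × 10^-3 × 100.09 = 0.894 g
% CaCO3 = 0.894 / 1.13 × 100 = 79.1 %

79.1 %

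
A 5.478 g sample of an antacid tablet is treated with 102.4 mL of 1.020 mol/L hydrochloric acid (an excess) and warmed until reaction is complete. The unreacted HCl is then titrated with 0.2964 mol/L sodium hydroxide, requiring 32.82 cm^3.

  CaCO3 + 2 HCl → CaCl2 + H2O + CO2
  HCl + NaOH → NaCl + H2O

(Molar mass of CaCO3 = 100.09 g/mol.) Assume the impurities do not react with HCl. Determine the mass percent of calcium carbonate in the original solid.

n(HCl) added = 0.1024 × 1.020 = 0.1044 mol
n(NaOH) used in back-titration = 0.03282 × 0.2964 = 9.728 × 10^-3 mol
n(HCl) left over = 9.728 × 10^-3 mol (1:1 ratio)
n(HCl) consumed by analyte = 0.1044 − 9.728 × 10^-3 = 0.09472 mol
From the 1:2 ratio, n(CaCO3) = 1/2 × 0.09472 = 0.04736 mol
mass of CaCO3 = 0.04736 × 100.09 = 4.740 g
% CaCO3 = 4.740 / 5.478 × 100 = 86.53 %

86.53 %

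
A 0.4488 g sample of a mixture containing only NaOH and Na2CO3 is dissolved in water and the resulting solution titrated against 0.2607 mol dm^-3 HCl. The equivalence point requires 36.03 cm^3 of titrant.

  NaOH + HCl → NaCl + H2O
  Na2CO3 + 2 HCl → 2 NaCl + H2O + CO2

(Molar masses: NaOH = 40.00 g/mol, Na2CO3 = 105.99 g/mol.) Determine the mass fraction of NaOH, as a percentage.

33.60 %

n(HCl) = 0.03603 × 0.2607 = 9.393 × 10^-3 mol
Let x = n(NaOH), y = n(Na2CO3).
Titrant: 1x + 2y = 9.393 × 10^-3;  mass: 40.00x + 105.99y = 0.4488
Solving, x = 3.769 × 10^-3 mol, y = 2.812 × 10^-3 mol
mass of NaOH = 3.769 × 10^-3 × 40.00 = 0.1508 g
% NaOH = 0.1508 / 0.4488 × 100 = 33.60 %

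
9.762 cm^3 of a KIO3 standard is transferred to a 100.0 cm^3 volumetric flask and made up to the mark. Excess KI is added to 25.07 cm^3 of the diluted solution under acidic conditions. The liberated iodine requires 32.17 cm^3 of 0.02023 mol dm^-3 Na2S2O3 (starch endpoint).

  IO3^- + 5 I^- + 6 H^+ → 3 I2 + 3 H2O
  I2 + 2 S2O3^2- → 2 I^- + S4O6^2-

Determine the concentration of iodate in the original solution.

0.04432 mol/L

n(S2O3^2-) = 0.03217 × 0.02023 = 6.508 × 10^-4 mol
n(I2) = n(S2O3^2-)/2 = 3.254 × 10^-4 mol
From the 1:3 ratio, n(IO3^-) in the aliquot = 1/3 × 3.254 × 10^-4 = 1.085 × 10^-4 mol
[IO3^-]_dilute = 1.085 × 10^-4 / 0.02507 = 0.004327 mol/L
[IO3^-]_original = 0.004327 × 100.0/9.762 = 0.04432 mol/L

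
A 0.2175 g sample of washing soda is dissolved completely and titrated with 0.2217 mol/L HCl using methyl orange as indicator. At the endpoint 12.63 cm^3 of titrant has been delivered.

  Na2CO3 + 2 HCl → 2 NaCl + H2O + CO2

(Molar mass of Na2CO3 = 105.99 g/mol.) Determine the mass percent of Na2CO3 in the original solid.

68.23 %

n(HCl) = 0.01263 L × 0.2217 mol/L = 2.800 × 10^-3 mol
From the 1:2 ratio, n(Na2CO3) = 1/2 × 2.800 × 10^-3 = 1.400 × 10^-3 mol
mass of Na2CO3 = 1.400 × 10^-3 × 105.99 g/mol = 0.1484 g
% Na2CO3 = 0.1484 / 0.2175 × 100 = 68.23 %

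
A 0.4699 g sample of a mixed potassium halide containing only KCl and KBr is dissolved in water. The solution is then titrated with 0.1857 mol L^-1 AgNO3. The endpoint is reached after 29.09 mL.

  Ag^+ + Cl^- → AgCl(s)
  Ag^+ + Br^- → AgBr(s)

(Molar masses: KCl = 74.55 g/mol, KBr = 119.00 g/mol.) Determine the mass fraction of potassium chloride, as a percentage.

n(AgNO3) = 0.02909 × 0.1857 = 5.402 × 10^-3 mol
Let x = n(KCl), y = n(KBr).
Titrant: 1x + 1y = 5.402 × 10^-3;  mass: 74.55x + 119.00y = 0.4699
Solving, x = 3.891 × 10^-3 mol, y = 1.511 × 10^-3 mol
mass of KCl = 3.891 × 10^-3 × 74.55 = 0.2900 g
% KCl = 0.2900 / 0.4699 × 100 = 61.73 %

61.73 %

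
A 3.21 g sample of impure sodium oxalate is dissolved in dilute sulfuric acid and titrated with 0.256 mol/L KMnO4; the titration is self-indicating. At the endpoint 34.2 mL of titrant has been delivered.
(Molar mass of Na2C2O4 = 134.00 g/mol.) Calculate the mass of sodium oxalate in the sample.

2 MnO4^- + 5 C2O4^2- + 16 H^+ → 2 Mn^2+ + 10 CO2 + 8 H2O
n(KMnO4) = 0.0342 L × 0.256 mol/L = 8.76 × 10^-3 mol
From the 5:2 ratio, n(Na2C2O4) = 5/2 × 8.76 × 10^-3 = 0.0219 mol
mass of Na2C2O4 = 0.0219 × 134.00 g/mol = 2.93 g

2.93 g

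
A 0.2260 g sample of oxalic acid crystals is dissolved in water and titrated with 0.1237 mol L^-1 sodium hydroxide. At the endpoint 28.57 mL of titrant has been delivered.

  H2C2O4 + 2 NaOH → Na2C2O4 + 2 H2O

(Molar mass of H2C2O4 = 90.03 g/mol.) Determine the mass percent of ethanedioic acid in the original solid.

70.39 %

n(NaOH) = 0.02857 L × 0.1237 mol/L = 3.534 × 10^-3 mol
From the 1:2 ratio, n(H2C2O4) = 1/2 × 3.534 × 10^-3 = 1.767 × 10^-3 mol
mass of H2C2O4 = 1.767 × 10^-3 × 90.03 g/mol = 0.1591 g
% H2C2O4 = 0.1591 / 0.2260 × 100 = 70.39 %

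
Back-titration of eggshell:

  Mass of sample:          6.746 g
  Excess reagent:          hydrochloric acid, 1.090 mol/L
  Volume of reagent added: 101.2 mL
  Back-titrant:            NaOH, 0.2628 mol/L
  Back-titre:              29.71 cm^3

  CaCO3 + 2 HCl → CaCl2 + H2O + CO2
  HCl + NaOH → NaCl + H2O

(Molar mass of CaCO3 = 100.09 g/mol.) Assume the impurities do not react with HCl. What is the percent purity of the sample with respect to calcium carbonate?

76.04 %

n(HCl) added = 0.1012 × 1.090 = 0.1103 mol
n(NaOH) used in back-titration = 0.02971 × 0.2628 = 7.808 × 10^-3 mol
n(HCl) left over = 7.808 × 10^-3 mol (1:1 ratio)
n(HCl) consumed by analyte = 0.1103 − 7.808 × 10^-3 = 0.1025 mol
From the 1:2 ratio, n(CaCO3) = 1/2 × 0.1025 = 0.05125 mol
mass of CaCO3 = 0.05125 × 100.09 = 5.130 g
% CaCO3 = 5.130 / 6.746 × 100 = 76.04 %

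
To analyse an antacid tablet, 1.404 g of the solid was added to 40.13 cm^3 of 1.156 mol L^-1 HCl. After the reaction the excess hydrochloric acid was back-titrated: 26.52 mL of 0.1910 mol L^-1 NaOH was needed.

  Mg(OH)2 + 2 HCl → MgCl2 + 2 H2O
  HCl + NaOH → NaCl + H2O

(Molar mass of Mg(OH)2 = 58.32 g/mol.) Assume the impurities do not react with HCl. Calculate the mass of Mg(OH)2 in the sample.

n(HCl) added = 0.04013 × 1.156 = 0.04639 mol
n(NaOH) used in back-titration = 0.02652 × 0.1910 = 5.065 × 10^-3 mol
n(HCl) left over = 5.065 × 10^-3 mol (1:1 ratio)
n(HCl) consumed by analyte = 0.04639 − 5.065 × 10^-3 = 0.04132 mol
From the 1:2 ratio, n(Mg(OH)2) = 1/2 × 0.04132 = 0.02066 mol
mass of Mg(OH)2 = 0.02066 × 58.32 = 1.205 g

1.205 g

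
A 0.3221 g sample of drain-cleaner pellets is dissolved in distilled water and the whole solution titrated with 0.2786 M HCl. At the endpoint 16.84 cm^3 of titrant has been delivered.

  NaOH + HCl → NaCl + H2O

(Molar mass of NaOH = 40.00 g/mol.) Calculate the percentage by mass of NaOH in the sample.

n(HCl) = 0.01684 L × 0.2786 mol/L = 4.692 × 10^-3 mol
n(NaOH) = 4.692 × 10^-3 mol (1:1 ratio)
mass of NaOH = 4.692 × 10^-3 × 40.00 g/mol = 0.1877 g
% NaOH = 0.1877 / 0.3221 × 100 = 58.26 %

58.26 %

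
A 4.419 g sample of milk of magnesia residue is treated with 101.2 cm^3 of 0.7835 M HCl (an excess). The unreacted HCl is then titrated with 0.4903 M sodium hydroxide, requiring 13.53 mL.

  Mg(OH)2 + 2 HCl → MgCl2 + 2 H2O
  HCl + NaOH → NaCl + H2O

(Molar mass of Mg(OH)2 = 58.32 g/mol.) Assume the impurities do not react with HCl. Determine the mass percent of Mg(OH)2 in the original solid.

n(HCl) added = 0.1012 × 0.7835 = 0.07929 mol
n(NaOH) used in back-titration = 0.01353 × 0.4903 = 6.634 × 10^-3 mol
n(HCl) left over = 6.634 × 10^-3 mol (1:1 ratio)
n(HCl) consumed by analyte = 0.07929 − 6.634 × 10^-3 = 0.07266 mol
From the 1:2 ratio, n(Mg(OH)2) = 1/2 × 0.07266 = 0.03633 mol
mass of Mg(OH)2 = 0.03633 × 58.32 = 2.119 g
% Mg(OH)2 = 2.119 / 4.419 × 100 = 47.94 %

47.94 %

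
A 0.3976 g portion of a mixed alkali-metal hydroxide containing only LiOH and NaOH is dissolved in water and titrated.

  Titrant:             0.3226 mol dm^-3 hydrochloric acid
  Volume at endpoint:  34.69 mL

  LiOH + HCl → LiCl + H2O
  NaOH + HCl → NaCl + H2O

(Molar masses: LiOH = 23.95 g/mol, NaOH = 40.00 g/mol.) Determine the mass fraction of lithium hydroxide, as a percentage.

18.78 %

n(HCl) = 0.03469 × 0.3226 = 0.01119 mol
Let x = n(LiOH), y = n(NaOH).
Titrant: 1x + 1y = 0.01119;  mass: 23.95x + 40.00y = 0.3976
Solving, x = 3.118 × 10^-3 mol, y = 8.073 × 10^-3 mol
mass of LiOH = 3.118 × 10^-3 × 23.95 = 0.07467 g
% LiOH = 0.07467 / 0.3976 × 100 = 18.78 %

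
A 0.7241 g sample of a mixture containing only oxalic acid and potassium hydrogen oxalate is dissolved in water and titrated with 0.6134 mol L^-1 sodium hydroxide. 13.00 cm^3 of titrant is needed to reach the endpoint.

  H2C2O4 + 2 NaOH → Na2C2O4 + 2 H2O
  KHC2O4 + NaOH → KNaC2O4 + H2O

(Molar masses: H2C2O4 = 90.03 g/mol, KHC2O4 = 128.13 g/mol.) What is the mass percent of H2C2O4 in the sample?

n(NaOH) = 0.01300 × 0.6134 = 7.974 × 10^-3 mol
Let x = n(H2C2O4), y = n(KHC2O4).
Titrant: 2x + 1y = 7.974 × 10^-3;  mass: 90.03x + 128.13y = 0.7241
Solving, x = 1.790 × 10^-3 mol, y = 4.393 × 10^-3 mol
mass of H2C2O4 = 1.790 × 10^-3 × 90.03 = 0.1612 g
% H2C2O4 = 0.1612 / 0.7241 × 100 = 22.26 %

22.26 %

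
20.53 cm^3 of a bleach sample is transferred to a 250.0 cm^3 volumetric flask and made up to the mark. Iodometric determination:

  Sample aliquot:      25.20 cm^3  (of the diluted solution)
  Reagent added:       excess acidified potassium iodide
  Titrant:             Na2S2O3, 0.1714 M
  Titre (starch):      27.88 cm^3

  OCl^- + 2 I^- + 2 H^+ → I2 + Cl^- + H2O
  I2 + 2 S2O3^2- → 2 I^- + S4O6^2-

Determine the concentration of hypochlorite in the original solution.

1.155 M

n(S2O3^2-) = 0.02788 × 0.1714 = 4.779 × 10^-3 mol
n(I2) = n(S2O3^2-)/2 = 2.389 × 10^-3 mol
n(OCl^-) in the aliquot = 2.389 × 10^-3 mol (1:1 ratio)
[OCl^-]_dilute = 2.389 × 10^-3 / 0.02520 = 0.09481 mol/L
[OCl^-]_original = 0.09481 × 250.0/20.53 = 1.155 mol/L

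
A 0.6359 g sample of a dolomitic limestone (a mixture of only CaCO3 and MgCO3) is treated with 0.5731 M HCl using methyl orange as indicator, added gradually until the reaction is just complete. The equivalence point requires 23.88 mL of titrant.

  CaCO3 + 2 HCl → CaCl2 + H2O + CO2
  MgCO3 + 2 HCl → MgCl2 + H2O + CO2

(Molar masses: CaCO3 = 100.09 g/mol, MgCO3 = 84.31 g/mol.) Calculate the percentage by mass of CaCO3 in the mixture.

58.83 %

n(HCl) = 0.02388 × 0.5731 = 0.01369 mol
Let x = n(CaCO3), y = n(MgCO3).
Titrant: 2x + 2y = 0.01369;  mass: 100.09x + 84.31y = 0.6359
Solving, x = 3.738 × 10^-3 mol, y = 3.105 × 10^-3 mol
mass of CaCO3 = 3.738 × 10^-3 × 100.09 = 0.3741 g
% CaCO3 = 0.3741 / 0.6359 × 100 = 58.83 %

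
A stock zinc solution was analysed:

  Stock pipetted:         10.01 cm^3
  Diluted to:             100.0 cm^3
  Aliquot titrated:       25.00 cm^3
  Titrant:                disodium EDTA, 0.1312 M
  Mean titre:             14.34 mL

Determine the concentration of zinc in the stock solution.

0.7518 M

Zn^2+ + EDTA^4- → [Zn(EDTA)]^2-
n(EDTA) = 0.01434 × 0.1312 = 1.881 × 10^-3 mol
n(Zn2+) in the aliquot = 1.881 × 10^-3 mol (1:1 ratio)
[Zn2+]_dilute = 1.881 × 10^-3 / 0.02500 = 0.07526 mol/L
Dilution factor = 100.0 / 10.01 = 9.990
[Zn2+]_stock = 0.07526 × 9.990 = 0.7518 mol/L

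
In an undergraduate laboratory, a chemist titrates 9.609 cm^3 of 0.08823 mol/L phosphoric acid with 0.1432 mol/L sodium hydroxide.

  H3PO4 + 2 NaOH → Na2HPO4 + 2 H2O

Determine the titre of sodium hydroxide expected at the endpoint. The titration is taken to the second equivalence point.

11.84 mL

n(H3PO4) = 0.009609 L × 0.08823 mol/L = 8.478 × 10^-4 mol
From the 2:1 stoichiometry, n(NaOH) = 2/1 × 8.478 × 10^-4 = 1.696 × 10^-3 mol
V(NaOH) = 1.696 × 10^-3 mol / 0.1432 mol/L = 0.01184 L = 11.84 mL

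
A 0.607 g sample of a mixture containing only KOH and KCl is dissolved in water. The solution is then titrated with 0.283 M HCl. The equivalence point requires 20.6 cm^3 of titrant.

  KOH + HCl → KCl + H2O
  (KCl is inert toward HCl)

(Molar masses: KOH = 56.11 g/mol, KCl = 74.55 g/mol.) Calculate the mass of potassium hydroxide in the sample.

0.327 g

n(HCl) = 0.0206 × 0.283 = 5.83 × 10^-3 mol
Let x = n(KOH), y = n(KCl).
Titrant: 1x = 5.83 × 10^-3;  mass: 56.11x + 74.55y = 0.607
Solving, x = 5.83 × 10^-3 mol, y = 3.75 × 10^-3 mol
mass of KOH = 5.83 × 10^-3 × 56.11 = 0.327 g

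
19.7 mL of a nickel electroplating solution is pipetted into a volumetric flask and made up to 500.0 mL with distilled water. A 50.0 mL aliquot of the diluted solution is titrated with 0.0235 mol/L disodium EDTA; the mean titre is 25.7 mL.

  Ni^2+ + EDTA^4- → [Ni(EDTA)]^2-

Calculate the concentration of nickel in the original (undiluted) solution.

n(EDTA) = 0.0257 × 0.0235 = 6.04 × 10^-4 mol
n(Ni2+) in the aliquot = 6.04 × 10^-4 mol (1:1 ratio)
[Ni2+]_dilute = 6.04 × 10^-4 / 0.0500 = 0.0121 mol/L
Dilution factor = 500.0 / 19.7 = 25.38
[Ni2+]_stock = 0.0121 × 25.38 = 0.307 mol/L

0.307 mol/L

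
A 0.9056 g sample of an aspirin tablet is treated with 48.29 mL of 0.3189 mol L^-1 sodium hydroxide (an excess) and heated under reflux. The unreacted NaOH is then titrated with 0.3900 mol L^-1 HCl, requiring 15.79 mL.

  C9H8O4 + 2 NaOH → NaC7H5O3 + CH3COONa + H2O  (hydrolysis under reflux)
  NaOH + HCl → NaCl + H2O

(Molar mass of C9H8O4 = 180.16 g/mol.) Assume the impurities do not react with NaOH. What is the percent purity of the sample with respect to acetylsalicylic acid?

n(NaOH) added = 0.04829 × 0.3189 = 0.01540 mol
n(HCl) used in back-titration = 0.01579 × 0.3900 = 6.158 × 10^-3 mol
n(NaOH) left over = 6.158 × 10^-3 mol (1:1 ratio)
n(NaOH) consumed by analyte = 0.01540 − 6.158 × 10^-3 = 9.242 × 10^-3 mol
From the 1:2 ratio, n(C9H8O4) = 1/2 × 9.242 × 10^-3 = 4.621 × 10^-3 mol
mass of C9H8O4 = 4.621 × 10^-3 × 180.16 = 0.8325 g
% C9H8O4 = 0.8325 / 0.9056 × 100 = 91.93 %

91.93 %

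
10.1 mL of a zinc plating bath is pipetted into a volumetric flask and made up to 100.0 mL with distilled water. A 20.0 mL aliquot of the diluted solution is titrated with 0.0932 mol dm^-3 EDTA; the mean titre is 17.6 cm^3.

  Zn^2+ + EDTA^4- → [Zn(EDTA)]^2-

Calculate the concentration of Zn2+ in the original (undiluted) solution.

0.812 mol/L

n(EDTA) = 0.0176 × 0.0932 = 1.64 × 10^-3 mol
n(Zn2+) in the aliquot = 1.64 × 10^-3 mol (1:1 ratio)
[Zn2+]_dilute = 1.64 × 10^-3 / 0.0200 = 0.0820 mol/L
Dilution factor = 100.0 / 10.1 = 9.901
[Zn2+]_stock = 0.0820 × 9.901 = 0.812 mol/L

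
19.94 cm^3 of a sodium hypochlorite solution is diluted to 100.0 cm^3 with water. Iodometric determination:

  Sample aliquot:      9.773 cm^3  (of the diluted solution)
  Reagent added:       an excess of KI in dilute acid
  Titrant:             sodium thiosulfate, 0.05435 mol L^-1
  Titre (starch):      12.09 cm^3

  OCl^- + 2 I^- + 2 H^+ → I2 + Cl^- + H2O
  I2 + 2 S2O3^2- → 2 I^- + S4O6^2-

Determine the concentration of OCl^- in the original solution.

n(S2O3^2-) = 0.01209 × 0.05435 = 6.571 × 10^-4 mol
n(I2) = n(S2O3^2-)/2 = 3.285 × 10^-4 mol
n(OCl^-) in the aliquot = 3.285 × 10^-4 mol (1:1 ratio)
[OCl^-]_dilute = 3.285 × 10^-4 / 0.009773 = 0.03362 mol/L
[OCl^-]_original = 0.03362 × 100.0/19.94 = 0.1686 mol/L

0.1686 mol/L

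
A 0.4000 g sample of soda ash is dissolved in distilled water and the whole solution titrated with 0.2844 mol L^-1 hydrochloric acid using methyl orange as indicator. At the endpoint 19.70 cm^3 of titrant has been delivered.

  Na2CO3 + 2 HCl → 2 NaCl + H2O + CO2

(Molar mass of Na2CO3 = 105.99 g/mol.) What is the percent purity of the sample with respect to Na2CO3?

n(HCl) = 0.01970 L × 0.2844 mol/L = 5.603 × 10^-3 mol
From the 1:2 ratio, n(Na2CO3) = 1/2 × 5.603 × 10^-3 = 2.801 × 10^-3 mol
mass of Na2CO3 = 2.801 × 10^-3 × 105.99 g/mol = 0.2969 g
% Na2CO3 = 0.2969 / 0.4000 × 100 = 74.23 %

74.23 %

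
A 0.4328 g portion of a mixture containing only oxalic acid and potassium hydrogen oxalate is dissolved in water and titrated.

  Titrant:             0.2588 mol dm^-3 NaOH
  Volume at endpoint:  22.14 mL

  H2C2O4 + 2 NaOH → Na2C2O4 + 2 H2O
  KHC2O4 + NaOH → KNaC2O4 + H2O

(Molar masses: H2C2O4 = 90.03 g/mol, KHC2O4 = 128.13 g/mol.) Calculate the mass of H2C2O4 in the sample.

n(NaOH) = 0.02214 × 0.2588 = 5.730 × 10^-3 mol
Let x = n(H2C2O4), y = n(KHC2O4).
Titrant: 2x + 1y = 5.730 × 10^-3;  mass: 90.03x + 128.13y = 0.4328
Solving, x = 1.813 × 10^-3 mol, y = 2.104 × 10^-3 mol
mass of H2C2O4 = 1.813 × 10^-3 × 90.03 = 0.1632 g

0.1632 g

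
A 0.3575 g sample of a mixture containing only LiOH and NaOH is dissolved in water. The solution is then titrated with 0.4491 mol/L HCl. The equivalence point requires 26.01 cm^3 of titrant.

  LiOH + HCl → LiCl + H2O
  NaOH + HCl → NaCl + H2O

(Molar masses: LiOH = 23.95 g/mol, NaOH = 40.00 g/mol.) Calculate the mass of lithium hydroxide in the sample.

n(HCl) = 0.02601 × 0.4491 = 0.01168 mol
Let x = n(LiOH), y = n(NaOH).
Titrant: 1x + 1y = 0.01168;  mass: 23.95x + 40.00y = 0.3575
Solving, x = 6.838 × 10^-3 mol, y = 4.843 × 10^-3 mol
mass of LiOH = 6.838 × 10^-3 × 23.95 = 0.1638 g

0.1638 g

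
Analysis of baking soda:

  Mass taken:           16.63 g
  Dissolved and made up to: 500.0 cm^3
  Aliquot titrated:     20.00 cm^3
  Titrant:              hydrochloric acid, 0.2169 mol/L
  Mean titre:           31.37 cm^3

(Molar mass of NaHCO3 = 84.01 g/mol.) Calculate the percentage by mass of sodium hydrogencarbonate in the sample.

85.93 %

NaHCO3 + HCl → NaCl + H2O + CO2
n(HCl) per titration = 0.03137 × 0.2169 = 6.804 × 10^-3 mol
n(NaHCO3) in each aliquot = 6.804 × 10^-3 mol (1:1 ratio)
n(NaHCO3) in the whole flask = 6.804 × 10^-3 × 500.0/20.00 = 0.1701 mol
mass of NaHCO3 = 0.1701 × 84.01 = 14.29 g
% NaHCO3 = 14.29 / 16.63 × 100 = 85.93 %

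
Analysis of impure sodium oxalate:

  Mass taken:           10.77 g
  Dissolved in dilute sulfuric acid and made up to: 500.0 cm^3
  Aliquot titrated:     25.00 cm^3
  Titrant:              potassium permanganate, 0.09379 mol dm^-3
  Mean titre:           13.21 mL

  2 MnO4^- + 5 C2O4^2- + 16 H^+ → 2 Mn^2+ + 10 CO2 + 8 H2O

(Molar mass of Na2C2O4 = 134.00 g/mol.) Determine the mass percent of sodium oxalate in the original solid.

77.08 %

n(KMnO4) per titration = 0.01321 × 0.09379 = 1.239 × 10^-3 mol
From the 5:2 ratio, n(Na2C2O4) in each aliquot = 5/2 × 1.239 × 10^-3 = 3.097 × 10^-3 mol
n(Na2C2O4) in the whole flask = 3.097 × 10^-3 × 500.0/25.00 = 0.06195 mol
mass of Na2C2O4 = 0.06195 × 134.00 = 8.301 g
% Na2C2O4 = 8.301 / 10.77 × 100 = 77.08 %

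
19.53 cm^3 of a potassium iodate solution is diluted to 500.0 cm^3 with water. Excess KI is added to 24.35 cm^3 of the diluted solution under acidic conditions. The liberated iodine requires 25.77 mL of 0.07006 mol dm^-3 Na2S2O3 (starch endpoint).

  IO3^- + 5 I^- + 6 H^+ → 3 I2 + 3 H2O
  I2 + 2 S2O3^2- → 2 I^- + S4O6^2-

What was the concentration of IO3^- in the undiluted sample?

n(S2O3^2-) = 0.02577 × 0.07006 = 1.805 × 10^-3 mol
n(I2) = n(S2O3^2-)/2 = 9.027 × 10^-4 mol
From the 1:3 ratio, n(IO3^-) in the aliquot = 1/3 × 9.027 × 10^-4 = 3.009 × 10^-4 mol
[IO3^-]_dilute = 3.009 × 10^-4 / 0.02435 = 0.01236 mol/L
[IO3^-]_original = 0.01236 × 500.0/19.53 = 0.3164 mol/L

0.3164 mol/L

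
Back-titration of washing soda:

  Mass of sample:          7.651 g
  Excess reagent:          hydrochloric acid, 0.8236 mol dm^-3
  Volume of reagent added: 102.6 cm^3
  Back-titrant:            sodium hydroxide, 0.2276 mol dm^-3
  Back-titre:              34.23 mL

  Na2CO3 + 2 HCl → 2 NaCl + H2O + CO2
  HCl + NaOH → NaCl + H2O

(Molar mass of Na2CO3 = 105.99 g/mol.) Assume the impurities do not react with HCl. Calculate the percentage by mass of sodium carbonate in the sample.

n(HCl) added = 0.1026 × 0.8236 = 0.08450 mol
n(NaOH) used in back-titration = 0.03423 × 0.2276 = 7.791 × 10^-3 mol
n(HCl) left over = 7.791 × 10^-3 mol (1:1 ratio)
n(HCl) consumed by analyte = 0.08450 − 7.791 × 10^-3 = 0.07671 mol
From the 1:2 ratio, n(Na2CO3) = 1/2 × 0.07671 = 0.03836 mol
mass of Na2CO3 = 0.03836 × 105.99 = 4.065 g
% Na2CO3 = 4.065 / 7.651 × 100 = 53.13 %

53.13 %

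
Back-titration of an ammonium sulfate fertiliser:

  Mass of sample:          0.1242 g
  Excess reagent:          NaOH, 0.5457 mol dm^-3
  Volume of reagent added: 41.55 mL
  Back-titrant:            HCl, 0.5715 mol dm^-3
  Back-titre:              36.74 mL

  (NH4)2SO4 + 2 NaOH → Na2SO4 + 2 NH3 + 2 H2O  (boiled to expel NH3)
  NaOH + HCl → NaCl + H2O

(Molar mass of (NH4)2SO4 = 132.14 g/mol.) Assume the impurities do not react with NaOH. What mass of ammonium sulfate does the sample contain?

0.1108 g

n(NaOH) added = 0.04155 × 0.5457 = 0.02267 mol
n(HCl) used in back-titration = 0.03674 × 0.5715 = 0.02100 mol
n(NaOH) left over = 0.02100 mol (1:1 ratio)
n(NaOH) consumed by analyte = 0.02267 − 0.02100 = 1.677 × 10^-3 mol
From the 1:2 ratio, n((NH4)2SO4) = 1/2 × 1.677 × 10^-3 = 8.385 × 10^-4 mol
mass of (NH4)2SO4 = 8.385 × 10^-4 × 132.14 = 0.1108 g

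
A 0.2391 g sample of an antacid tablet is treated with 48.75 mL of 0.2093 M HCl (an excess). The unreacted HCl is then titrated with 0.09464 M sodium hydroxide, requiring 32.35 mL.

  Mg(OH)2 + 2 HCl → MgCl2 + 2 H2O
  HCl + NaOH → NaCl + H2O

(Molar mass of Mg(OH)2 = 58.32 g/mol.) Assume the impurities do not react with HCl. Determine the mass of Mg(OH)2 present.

n(HCl) added = 0.04875 × 0.2093 = 0.01020 mol
n(NaOH) used in back-titration = 0.03235 × 0.09464 = 3.062 × 10^-3 mol
n(HCl) left over = 3.062 × 10^-3 mol (1:1 ratio)
n(HCl) consumed by analyte = 0.01020 − 3.062 × 10^-3 = 7.142 × 10^-3 mol
From the 1:2 ratio, n(Mg(OH)2) = 1/2 × 7.142 × 10^-3 = 3.571 × 10^-3 mol
mass of Mg(OH)2 = 3.571 × 10^-3 × 58.32 = 0.2083 g

0.2083 g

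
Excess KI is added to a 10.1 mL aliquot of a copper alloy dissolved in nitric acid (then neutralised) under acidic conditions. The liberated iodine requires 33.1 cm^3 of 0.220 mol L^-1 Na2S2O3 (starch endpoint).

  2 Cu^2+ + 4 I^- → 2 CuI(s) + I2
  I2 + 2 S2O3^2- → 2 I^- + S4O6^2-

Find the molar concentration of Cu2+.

n(S2O3^2-) = 0.0331 × 0.220 = 7.28 × 10^-3 mol
n(I2) = n(S2O3^2-)/2 = 3.64 × 10^-3 mol
From the 2:1 ratio, n(Cu2+) in the aliquot = 2/1 × 3.64 × 10^-3 = 7.28 × 10^-3 mol
[Cu2+] = 7.28 × 10^-3 / 0.0101 = 0.721 mol/L

0.721 mol/L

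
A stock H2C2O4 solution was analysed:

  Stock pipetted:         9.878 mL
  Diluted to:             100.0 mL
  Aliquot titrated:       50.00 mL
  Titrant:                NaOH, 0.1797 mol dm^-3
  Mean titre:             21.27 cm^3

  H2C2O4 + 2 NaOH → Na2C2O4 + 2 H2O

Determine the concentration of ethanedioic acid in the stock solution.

n(NaOH) = 0.02127 × 0.1797 = 3.822 × 10^-3 mol
From the 1:2 ratio, n(H2C2O4) in the aliquot = 1/2 × 3.822 × 10^-3 = 1.911 × 10^-3 mol
[H2C2O4]_dilute = 1.911 × 10^-3 / 0.05000 = 0.03822 mol/L
Dilution factor = 100.0 / 9.878 = 10.12
[H2C2O4]_stock = 0.03822 × 10.12 = 0.3869 mol/L

0.3869 mol/L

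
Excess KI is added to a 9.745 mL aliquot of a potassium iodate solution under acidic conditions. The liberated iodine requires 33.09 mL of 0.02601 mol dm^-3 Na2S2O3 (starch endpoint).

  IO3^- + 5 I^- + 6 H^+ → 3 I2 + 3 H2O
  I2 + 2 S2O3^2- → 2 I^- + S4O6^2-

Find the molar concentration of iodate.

n(S2O3^2-) = 0.03309 × 0.02601 = 8.607 × 10^-4 mol
n(I2) = n(S2O3^2-)/2 = 4.303 × 10^-4 mol
From the 1:3 ratio, n(IO3^-) in the aliquot = 1/3 × 4.303 × 10^-4 = 1.434 × 10^-4 mol
[IO3^-] = 1.434 × 10^-4 / 0.009745 = 0.01472 mol/L

0.01472 mol/L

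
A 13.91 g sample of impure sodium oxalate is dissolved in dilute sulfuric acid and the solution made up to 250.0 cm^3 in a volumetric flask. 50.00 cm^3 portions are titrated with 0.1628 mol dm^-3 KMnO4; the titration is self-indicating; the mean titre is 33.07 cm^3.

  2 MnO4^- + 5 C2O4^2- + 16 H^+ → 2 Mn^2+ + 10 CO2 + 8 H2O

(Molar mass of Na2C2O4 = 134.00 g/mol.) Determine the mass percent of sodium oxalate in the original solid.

n(KMnO4) per titration = 0.03307 × 0.1628 = 5.384 × 10^-3 mol
From the 5:2 ratio, n(Na2C2O4) in each aliquot = 5/2 × 5.384 × 10^-3 = 0.01346 mol
n(Na2C2O4) in the whole flask = 0.01346 × 250.0/50.00 = 0.06730 mol
mass of Na2C2O4 = 0.06730 × 134.00 = 9.018 g
% Na2C2O4 = 9.018 / 13.91 × 100 = 64.83 %

64.83 %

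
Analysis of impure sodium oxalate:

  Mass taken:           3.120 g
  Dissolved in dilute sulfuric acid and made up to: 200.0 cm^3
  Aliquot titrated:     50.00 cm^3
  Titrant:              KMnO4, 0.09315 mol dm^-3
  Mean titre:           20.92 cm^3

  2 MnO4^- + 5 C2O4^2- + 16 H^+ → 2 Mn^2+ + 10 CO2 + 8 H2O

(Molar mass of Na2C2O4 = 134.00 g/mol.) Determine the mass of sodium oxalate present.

n(KMnO4) per titration = 0.02092 × 0.09315 = 1.949 × 10^-3 mol
From the 5:2 ratio, n(Na2C2O4) in each aliquot = 5/2 × 1.949 × 10^-3 = 4.872 × 10^-3 mol
n(Na2C2O4) in the whole flask = 4.872 × 10^-3 × 200.0/50.00 = 0.01949 mol
mass of Na2C2O4 = 0.01949 × 134.00 = 2.611 g

2.611 g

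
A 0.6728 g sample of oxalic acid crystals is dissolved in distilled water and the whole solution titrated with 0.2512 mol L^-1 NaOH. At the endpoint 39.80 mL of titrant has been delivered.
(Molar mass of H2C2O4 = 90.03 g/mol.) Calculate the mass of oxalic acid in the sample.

H2C2O4 + 2 NaOH → Na2C2O4 + 2 H2O
n(NaOH) = 0.03980 L × 0.2512 mol/L = 9.998 × 10^-3 mol
From the 1:2 ratio, n(H2C2O4) = 1/2 × 9.998 × 10^-3 = 4.999 × 10^-3 mol
mass of H2C2O4 = 4.999 × 10^-3 × 90.03 g/mol = 0.4500 g

0.4500 g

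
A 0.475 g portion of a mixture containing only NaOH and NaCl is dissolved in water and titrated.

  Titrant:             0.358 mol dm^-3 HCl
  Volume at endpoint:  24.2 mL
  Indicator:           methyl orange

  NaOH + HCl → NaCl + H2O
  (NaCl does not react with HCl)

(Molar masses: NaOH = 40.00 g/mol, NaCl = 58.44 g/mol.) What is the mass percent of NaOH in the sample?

73.0 %

n(HCl) = 0.0242 × 0.358 = 8.66 × 10^-3 mol
Let x = n(NaOH), y = n(NaCl).
Titrant: 1x = 8.66 × 10^-3;  mass: 40.00x + 58.44y = 0.475
Solving, x = 8.66 × 10^-3 mol, y = 2.20 × 10^-3 mol
mass of NaOH = 8.66 × 10^-3 × 40.00 = 0.347 g
% NaOH = 0.347 / 0.475 × 100 = 73.0 %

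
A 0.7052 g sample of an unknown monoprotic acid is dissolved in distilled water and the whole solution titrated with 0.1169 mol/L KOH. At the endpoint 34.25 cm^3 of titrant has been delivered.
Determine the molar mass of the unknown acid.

n(KOH) = 0.03425 L × 0.1169 mol/L = 4.004 × 10^-3 mol
n(HA) = 4.004 × 10^-3 mol (1:1 ratio)
M = m / n = 0.7052 g / 4.004 × 10^-3 mol = 176.1 g/mol

176.1 g/mol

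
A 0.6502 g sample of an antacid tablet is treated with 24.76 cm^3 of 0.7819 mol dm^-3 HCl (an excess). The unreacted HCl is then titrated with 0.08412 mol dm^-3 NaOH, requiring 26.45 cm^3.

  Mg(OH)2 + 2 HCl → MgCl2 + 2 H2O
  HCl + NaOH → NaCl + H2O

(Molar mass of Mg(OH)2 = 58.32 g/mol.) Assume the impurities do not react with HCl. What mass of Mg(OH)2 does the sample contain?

0.4997 g

n(HCl) added = 0.02476 × 0.7819 = 0.01936 mol
n(NaOH) used in back-titration = 0.02645 × 0.08412 = 2.225 × 10^-3 mol
n(HCl) left over = 2.225 × 10^-3 mol (1:1 ratio)
n(HCl) consumed by analyte = 0.01936 − 2.225 × 10^-3 = 0.01713 mol
From the 1:2 ratio, n(Mg(OH)2) = 1/2 × 0.01713 = 8.567 × 10^-3 mol
mass of Mg(OH)2 = 8.567 × 10^-3 × 58.32 = 0.4997 g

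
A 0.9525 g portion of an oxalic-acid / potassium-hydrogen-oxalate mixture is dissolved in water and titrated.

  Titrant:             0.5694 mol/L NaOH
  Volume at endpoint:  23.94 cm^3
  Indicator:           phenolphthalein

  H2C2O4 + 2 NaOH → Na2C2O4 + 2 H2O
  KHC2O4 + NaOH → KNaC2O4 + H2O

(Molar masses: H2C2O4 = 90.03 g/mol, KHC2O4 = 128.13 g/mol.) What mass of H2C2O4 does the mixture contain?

0.4301 g

n(NaOH) = 0.02394 × 0.5694 = 0.01363 mol
Let x = n(H2C2O4), y = n(KHC2O4).
Titrant: 2x + 1y = 0.01363;  mass: 90.03x + 128.13y = 0.9525
Solving, x = 4.777 × 10^-3 mol, y = 4.077 × 10^-3 mol
mass of H2C2O4 = 4.777 × 10^-3 × 90.03 = 0.4301 g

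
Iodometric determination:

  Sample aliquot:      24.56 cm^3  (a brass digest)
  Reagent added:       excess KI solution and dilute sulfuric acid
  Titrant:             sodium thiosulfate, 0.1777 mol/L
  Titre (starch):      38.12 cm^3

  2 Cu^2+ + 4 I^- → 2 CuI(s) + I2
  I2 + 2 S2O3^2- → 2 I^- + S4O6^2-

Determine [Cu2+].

n(S2O3^2-) = 0.03812 × 0.1777 = 6.774 × 10^-3 mol
n(I2) = n(S2O3^2-)/2 = 3.387 × 10^-3 mol
From the 2:1 ratio, n(Cu2+) in the aliquot = 2/1 × 3.387 × 10^-3 = 6.774 × 10^-3 mol
[Cu2+] = 6.774 × 10^-3 / 0.02456 = 0.2758 mol/L

0.2758 mol/L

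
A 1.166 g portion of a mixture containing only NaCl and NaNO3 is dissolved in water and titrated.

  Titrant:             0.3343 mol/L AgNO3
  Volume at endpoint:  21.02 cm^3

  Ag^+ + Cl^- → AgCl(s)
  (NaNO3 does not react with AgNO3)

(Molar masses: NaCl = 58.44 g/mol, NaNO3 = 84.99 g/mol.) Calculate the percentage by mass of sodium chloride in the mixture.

35.22 %

n(AgNO3) = 0.02102 × 0.3343 = 7.027 × 10^-3 mol
Let x = n(NaCl), y = n(NaNO3).
Titrant: 1x = 7.027 × 10^-3;  mass: 58.44x + 84.99y = 1.166
Solving, x = 7.027 × 10^-3 mol, y = 8.887 × 10^-3 mol
mass of NaCl = 7.027 × 10^-3 × 58.44 = 0.4107 g
% NaCl = 0.4107 / 1.166 × 100 = 35.22 %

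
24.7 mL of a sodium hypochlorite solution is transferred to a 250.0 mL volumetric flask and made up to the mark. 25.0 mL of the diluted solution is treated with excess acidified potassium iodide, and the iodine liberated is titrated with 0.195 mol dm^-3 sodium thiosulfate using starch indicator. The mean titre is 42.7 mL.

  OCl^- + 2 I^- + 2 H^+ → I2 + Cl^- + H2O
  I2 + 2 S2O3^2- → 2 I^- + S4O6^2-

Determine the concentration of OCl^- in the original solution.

n(S2O3^2-) = 0.0427 × 0.195 = 8.33 × 10^-3 mol
n(I2) = n(S2O3^2-)/2 = 4.16 × 10^-3 mol
n(OCl^-) in the aliquot = 4.16 × 10^-3 mol (1:1 ratio)
[OCl^-]_dilute = 4.16 × 10^-3 / 0.0250 = 0.167 mol/L
[OCl^-]_original = 0.167 × 250.0/24.7 = 1.69 mol/L

1.69 mol/L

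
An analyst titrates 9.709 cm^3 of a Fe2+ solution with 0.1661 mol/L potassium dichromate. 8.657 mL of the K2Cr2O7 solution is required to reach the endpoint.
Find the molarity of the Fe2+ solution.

Cr2O7^2- + 6 Fe^2+ + 14 H^+ → 2 Cr^3+ + 6 Fe^3+ + 7 H2O
n(K2Cr2O7) = 0.008657 L × 0.1661 mol/L = 1.438 × 10^-3 mol
From the 6:1 mole ratio, n(Fe2+) = 6/1 × 1.438 × 10^-3 = 8.628 × 10^-3 mol
[Fe2+] = 8.628 × 10^-3 mol / 0.009709 L = 0.8886 mol/L

0.8886 mol/L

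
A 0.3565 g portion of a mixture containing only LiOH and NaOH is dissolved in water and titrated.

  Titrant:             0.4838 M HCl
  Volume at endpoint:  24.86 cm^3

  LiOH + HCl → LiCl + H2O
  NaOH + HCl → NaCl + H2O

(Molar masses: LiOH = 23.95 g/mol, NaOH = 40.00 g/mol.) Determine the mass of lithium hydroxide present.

n(HCl) = 0.02486 × 0.4838 = 0.01203 mol
Let x = n(LiOH), y = n(NaOH).
Titrant: 1x + 1y = 0.01203;  mass: 23.95x + 40.00y = 0.3565
Solving, x = 7.763 × 10^-3 mol, y = 4.265 × 10^-3 mol
mass of LiOH = 7.763 × 10^-3 × 23.95 = 0.1859 g

0.1859 g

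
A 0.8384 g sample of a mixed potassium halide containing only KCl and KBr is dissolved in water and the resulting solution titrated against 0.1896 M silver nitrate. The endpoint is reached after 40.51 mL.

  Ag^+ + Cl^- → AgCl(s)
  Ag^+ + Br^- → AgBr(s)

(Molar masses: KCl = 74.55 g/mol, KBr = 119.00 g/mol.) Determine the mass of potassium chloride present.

0.1268 g

n(AgNO3) = 0.04051 × 0.1896 = 7.681 × 10^-3 mol
Let x = n(KCl), y = n(KBr).
Titrant: 1x + 1y = 7.681 × 10^-3;  mass: 74.55x + 119.00y = 0.8384
Solving, x = 1.701 × 10^-3 mol, y = 5.980 × 10^-3 mol
mass of KCl = 1.701 × 10^-3 × 74.55 = 0.1268 g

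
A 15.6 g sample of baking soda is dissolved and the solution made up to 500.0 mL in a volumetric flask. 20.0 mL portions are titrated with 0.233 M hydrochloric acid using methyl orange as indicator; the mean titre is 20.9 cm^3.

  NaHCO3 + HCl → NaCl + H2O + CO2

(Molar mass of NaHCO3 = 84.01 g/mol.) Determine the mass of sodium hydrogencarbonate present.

n(HCl) per titration = 0.0209 × 0.233 = 4.87 × 10^-3 mol
n(NaHCO3) in each aliquot = 4.87 × 10^-3 mol (1:1 ratio)
n(NaHCO3) in the whole flask = 4.87 × 10^-3 × 500.0/20.0 = 0.122 mol
mass of NaHCO3 = 0.122 × 84.01 = 10.2 g

10.2 g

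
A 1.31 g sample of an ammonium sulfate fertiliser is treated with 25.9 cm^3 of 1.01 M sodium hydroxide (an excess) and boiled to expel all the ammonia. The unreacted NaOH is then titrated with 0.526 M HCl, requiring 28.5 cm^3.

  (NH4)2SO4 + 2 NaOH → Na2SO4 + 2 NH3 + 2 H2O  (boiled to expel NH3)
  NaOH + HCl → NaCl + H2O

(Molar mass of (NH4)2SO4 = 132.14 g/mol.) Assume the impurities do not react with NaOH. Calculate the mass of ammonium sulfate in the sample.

n(NaOH) added = 0.0259 × 1.01 = 0.0262 mol
n(HCl) used in back-titration = 0.0285 × 0.526 = 0.0150 mol
n(NaOH) left over = 0.0150 mol (1:1 ratio)
n(NaOH) consumed by analyte = 0.0262 − 0.0150 = 0.0112 mol
From the 1:2 ratio, n((NH4)2SO4) = 1/2 × 0.0112 = 5.58 × 10^-3 mol
mass of (NH4)2SO4 = 5.58 × 10^-3 × 132.14 = 0.738 g

0.738 g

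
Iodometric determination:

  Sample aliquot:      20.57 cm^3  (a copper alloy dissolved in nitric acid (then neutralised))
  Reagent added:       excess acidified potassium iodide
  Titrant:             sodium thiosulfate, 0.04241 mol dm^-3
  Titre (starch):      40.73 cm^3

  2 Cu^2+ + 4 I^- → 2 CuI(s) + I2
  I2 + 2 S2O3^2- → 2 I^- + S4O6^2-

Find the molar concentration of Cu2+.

n(S2O3^2-) = 0.04073 × 0.04241 = 1.727 × 10^-3 mol
n(I2) = n(S2O3^2-)/2 = 8.637 × 10^-4 mol
From the 2:1 ratio, n(Cu2+) in the aliquot = 2/1 × 8.637 × 10^-4 = 1.727 × 10^-3 mol
[Cu2+] = 1.727 × 10^-3 / 0.02057 = 0.08397 mol/L

0.08397 mol/L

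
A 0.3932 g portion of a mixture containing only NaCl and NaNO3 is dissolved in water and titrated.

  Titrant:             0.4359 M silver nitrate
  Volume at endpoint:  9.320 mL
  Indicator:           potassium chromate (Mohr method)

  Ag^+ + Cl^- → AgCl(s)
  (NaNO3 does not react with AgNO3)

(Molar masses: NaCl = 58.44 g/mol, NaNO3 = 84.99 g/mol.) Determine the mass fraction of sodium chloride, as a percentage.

60.38 %

n(AgNO3) = 0.009320 × 0.4359 = 4.063 × 10^-3 mol
Let x = n(NaCl), y = n(NaNO3).
Titrant: 1x = 4.063 × 10^-3;  mass: 58.44x + 84.99y = 0.3932
Solving, x = 4.063 × 10^-3 mol, y = 1.833 × 10^-3 mol
mass of NaCl = 4.063 × 10^-3 × 58.44 = 0.2374 g
% NaCl = 0.2374 / 0.3932 × 100 = 60.38 %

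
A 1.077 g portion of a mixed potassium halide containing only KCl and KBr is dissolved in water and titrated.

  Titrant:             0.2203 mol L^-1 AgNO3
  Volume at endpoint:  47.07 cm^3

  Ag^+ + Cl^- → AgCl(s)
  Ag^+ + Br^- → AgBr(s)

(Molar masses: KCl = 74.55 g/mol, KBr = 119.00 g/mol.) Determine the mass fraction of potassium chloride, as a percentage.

24.44 %

n(AgNO3) = 0.04707 × 0.2203 = 0.01037 mol
Let x = n(KCl), y = n(KBr).
Titrant: 1x + 1y = 0.01037;  mass: 74.55x + 119.00y = 1.077
Solving, x = 3.531 × 10^-3 mol, y = 6.838 × 10^-3 mol
mass of KCl = 3.531 × 10^-3 × 74.55 = 0.2633 g
% KCl = 0.2633 / 1.077 × 100 = 24.44 %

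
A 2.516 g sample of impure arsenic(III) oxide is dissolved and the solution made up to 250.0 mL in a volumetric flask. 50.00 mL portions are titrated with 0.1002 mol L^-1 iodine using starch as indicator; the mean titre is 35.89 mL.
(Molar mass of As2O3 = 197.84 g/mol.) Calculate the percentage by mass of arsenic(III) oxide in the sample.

70.69 %

As2O3 + 2 I2 + 2 H2O → As2O5 + 4 HI
n(I2) per titration = 0.03589 × 0.1002 = 3.596 × 10^-3 mol
From the 1:2 ratio, n(As2O3) in each aliquot = 1/2 × 3.596 × 10^-3 = 1.798 × 10^-3 mol
n(As2O3) in the whole flask = 1.798 × 10^-3 × 250.0/50.00 = 8.990 × 10^-3 mol
mass of As2O3 = 8.990 × 10^-3 × 197.84 = 1.779 g
% As2O3 = 1.779 / 2.516 × 100 = 70.69 %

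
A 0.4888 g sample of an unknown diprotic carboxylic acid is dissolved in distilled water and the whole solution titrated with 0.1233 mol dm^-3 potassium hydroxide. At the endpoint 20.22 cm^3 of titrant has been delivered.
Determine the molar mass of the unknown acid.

n(KOH) = 0.02022 L × 0.1233 mol/L = 2.493 × 10^-3 mol
From the 1:2 ratio, n(H2A) = 1/2 × 2.493 × 10^-3 = 1.247 × 10^-3 mol
M = m / n = 0.4888 g / 1.247 × 10^-3 mol = 392.1 g/mol

392.1 g/mol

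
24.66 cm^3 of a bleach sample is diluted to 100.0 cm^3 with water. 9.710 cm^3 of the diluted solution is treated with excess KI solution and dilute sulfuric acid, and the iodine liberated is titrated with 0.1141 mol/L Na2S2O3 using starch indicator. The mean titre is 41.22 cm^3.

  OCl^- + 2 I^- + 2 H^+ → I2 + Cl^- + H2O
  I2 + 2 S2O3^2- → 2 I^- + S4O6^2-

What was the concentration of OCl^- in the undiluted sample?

0.9821 mol/L

n(S2O3^2-) = 0.04122 × 0.1141 = 4.703 × 10^-3 mol
n(I2) = n(S2O3^2-)/2 = 2.352 × 10^-3 mol
n(OCl^-) in the aliquot = 2.352 × 10^-3 mol (1:1 ratio)
[OCl^-]_dilute = 2.352 × 10^-3 / 0.009710 = 0.2422 mol/L
[OCl^-]_original = 0.2422 × 100.0/24.66 = 0.9821 mol/L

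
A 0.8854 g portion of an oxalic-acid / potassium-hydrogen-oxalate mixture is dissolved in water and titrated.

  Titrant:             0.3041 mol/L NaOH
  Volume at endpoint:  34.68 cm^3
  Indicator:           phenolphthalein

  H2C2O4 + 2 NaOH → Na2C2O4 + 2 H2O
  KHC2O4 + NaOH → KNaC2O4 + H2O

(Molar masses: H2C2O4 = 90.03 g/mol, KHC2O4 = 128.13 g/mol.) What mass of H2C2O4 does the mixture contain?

0.2523 g

n(NaOH) = 0.03468 × 0.3041 = 0.01055 mol
Let x = n(H2C2O4), y = n(KHC2O4).
Titrant: 2x + 1y = 0.01055;  mass: 90.03x + 128.13y = 0.8854
Solving, x = 2.803 × 10^-3 mol, y = 4.941 × 10^-3 mol
mass of H2C2O4 = 2.803 × 10^-3 × 90.03 = 0.2523 g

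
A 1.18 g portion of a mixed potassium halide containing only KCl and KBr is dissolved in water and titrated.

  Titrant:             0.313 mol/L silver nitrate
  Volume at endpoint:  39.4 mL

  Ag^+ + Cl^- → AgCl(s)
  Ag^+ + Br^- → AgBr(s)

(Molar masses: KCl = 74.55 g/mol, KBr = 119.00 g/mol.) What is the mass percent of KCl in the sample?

40.9 %

n(AgNO3) = 0.0394 × 0.313 = 0.0123 mol
Let x = n(KCl), y = n(KBr).
Titrant: 1x + 1y = 0.0123;  mass: 74.55x + 119.00y = 1.18
Solving, x = 6.47 × 10^-3 mol, y = 5.86 × 10^-3 mol
mass of KCl = 6.47 × 10^-3 × 74.55 = 0.482 g
% KCl = 0.482 / 1.18 × 100 = 40.9 %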